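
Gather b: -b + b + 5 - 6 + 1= 0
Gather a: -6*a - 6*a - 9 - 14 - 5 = -12*a - 28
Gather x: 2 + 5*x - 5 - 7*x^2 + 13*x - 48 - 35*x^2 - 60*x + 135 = -42*x^2 - 42*x + 84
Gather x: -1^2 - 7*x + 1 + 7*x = 0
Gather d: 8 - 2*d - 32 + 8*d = 6*d - 24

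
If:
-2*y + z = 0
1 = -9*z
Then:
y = -1/18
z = -1/9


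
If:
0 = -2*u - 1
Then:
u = -1/2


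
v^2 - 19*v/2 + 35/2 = (v - 7)*(v - 5/2)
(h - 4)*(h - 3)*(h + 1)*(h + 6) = h^4 - 31*h^2 + 42*h + 72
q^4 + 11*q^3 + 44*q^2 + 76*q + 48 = (q + 2)^2*(q + 3)*(q + 4)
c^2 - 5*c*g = c*(c - 5*g)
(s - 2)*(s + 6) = s^2 + 4*s - 12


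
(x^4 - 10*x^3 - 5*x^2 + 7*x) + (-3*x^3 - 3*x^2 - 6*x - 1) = x^4 - 13*x^3 - 8*x^2 + x - 1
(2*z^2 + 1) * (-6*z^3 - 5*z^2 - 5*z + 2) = -12*z^5 - 10*z^4 - 16*z^3 - z^2 - 5*z + 2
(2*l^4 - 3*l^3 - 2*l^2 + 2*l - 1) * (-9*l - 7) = -18*l^5 + 13*l^4 + 39*l^3 - 4*l^2 - 5*l + 7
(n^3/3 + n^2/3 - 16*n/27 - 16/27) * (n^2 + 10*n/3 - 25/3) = n^5/3 + 13*n^4/9 - 61*n^3/27 - 433*n^2/81 + 80*n/27 + 400/81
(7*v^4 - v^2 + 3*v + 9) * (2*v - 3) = 14*v^5 - 21*v^4 - 2*v^3 + 9*v^2 + 9*v - 27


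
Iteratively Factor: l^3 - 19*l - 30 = (l - 5)*(l^2 + 5*l + 6) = (l - 5)*(l + 2)*(l + 3)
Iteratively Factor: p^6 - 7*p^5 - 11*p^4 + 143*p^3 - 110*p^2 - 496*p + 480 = (p - 3)*(p^5 - 4*p^4 - 23*p^3 + 74*p^2 + 112*p - 160) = (p - 5)*(p - 3)*(p^4 + p^3 - 18*p^2 - 16*p + 32) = (p - 5)*(p - 3)*(p - 1)*(p^3 + 2*p^2 - 16*p - 32) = (p - 5)*(p - 4)*(p - 3)*(p - 1)*(p^2 + 6*p + 8) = (p - 5)*(p - 4)*(p - 3)*(p - 1)*(p + 4)*(p + 2)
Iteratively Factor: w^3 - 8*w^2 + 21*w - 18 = (w - 3)*(w^2 - 5*w + 6) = (w - 3)^2*(w - 2)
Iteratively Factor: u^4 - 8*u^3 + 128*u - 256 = (u - 4)*(u^3 - 4*u^2 - 16*u + 64) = (u - 4)^2*(u^2 - 16) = (u - 4)^2*(u + 4)*(u - 4)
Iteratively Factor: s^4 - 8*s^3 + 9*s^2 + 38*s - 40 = (s + 2)*(s^3 - 10*s^2 + 29*s - 20) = (s - 5)*(s + 2)*(s^2 - 5*s + 4) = (s - 5)*(s - 4)*(s + 2)*(s - 1)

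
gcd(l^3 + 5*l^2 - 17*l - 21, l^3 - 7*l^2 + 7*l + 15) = l^2 - 2*l - 3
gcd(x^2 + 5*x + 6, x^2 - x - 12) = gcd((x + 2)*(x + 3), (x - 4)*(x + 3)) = x + 3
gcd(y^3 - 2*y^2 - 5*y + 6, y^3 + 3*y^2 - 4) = y^2 + y - 2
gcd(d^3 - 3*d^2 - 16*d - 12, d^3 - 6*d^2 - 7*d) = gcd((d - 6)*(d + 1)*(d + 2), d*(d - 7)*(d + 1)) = d + 1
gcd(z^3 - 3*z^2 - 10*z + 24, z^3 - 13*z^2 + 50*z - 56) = z^2 - 6*z + 8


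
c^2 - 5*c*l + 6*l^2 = (c - 3*l)*(c - 2*l)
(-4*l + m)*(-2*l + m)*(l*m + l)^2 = 8*l^4*m^2 + 16*l^4*m + 8*l^4 - 6*l^3*m^3 - 12*l^3*m^2 - 6*l^3*m + l^2*m^4 + 2*l^2*m^3 + l^2*m^2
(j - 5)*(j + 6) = j^2 + j - 30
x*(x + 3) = x^2 + 3*x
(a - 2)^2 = a^2 - 4*a + 4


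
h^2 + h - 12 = (h - 3)*(h + 4)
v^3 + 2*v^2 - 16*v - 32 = (v - 4)*(v + 2)*(v + 4)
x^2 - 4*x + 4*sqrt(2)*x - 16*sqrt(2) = (x - 4)*(x + 4*sqrt(2))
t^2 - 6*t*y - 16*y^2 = (t - 8*y)*(t + 2*y)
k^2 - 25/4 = (k - 5/2)*(k + 5/2)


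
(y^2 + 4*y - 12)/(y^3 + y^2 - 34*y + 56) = (y + 6)/(y^2 + 3*y - 28)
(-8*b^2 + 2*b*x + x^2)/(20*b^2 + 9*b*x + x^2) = (-2*b + x)/(5*b + x)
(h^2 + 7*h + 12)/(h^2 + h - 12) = (h + 3)/(h - 3)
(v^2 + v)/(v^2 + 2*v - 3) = v*(v + 1)/(v^2 + 2*v - 3)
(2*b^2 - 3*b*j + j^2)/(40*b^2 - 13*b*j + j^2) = (2*b^2 - 3*b*j + j^2)/(40*b^2 - 13*b*j + j^2)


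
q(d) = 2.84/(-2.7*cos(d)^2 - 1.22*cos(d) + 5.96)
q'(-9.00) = -0.19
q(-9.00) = 0.59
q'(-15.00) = -0.19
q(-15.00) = 0.53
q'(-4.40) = 0.03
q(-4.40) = 0.47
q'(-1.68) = 0.05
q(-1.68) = 0.47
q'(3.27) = -0.07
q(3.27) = 0.63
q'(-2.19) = -0.13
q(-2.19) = 0.49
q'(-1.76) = 0.02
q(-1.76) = 0.47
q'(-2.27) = -0.15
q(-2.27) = 0.50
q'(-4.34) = 0.05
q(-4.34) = 0.47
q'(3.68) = -0.20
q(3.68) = 0.57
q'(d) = 2.84*(-5.4*sin(d)*cos(d) - 1.22*sin(d))/(-2.7*cos(d)^2 - 1.22*cos(d) + 5.96)^2 = -(15.336*cos(d) + 3.4648)*sin(d)/(2.7*cos(d)^2 + 1.22*cos(d) - 5.96)^2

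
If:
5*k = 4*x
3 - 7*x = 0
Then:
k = 12/35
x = 3/7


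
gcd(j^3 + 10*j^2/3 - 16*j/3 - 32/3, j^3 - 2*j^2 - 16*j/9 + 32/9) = j^2 - 2*j/3 - 8/3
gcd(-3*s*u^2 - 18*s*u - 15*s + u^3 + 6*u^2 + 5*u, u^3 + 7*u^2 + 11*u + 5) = u^2 + 6*u + 5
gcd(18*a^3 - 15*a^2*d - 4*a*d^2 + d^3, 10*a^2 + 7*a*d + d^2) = 1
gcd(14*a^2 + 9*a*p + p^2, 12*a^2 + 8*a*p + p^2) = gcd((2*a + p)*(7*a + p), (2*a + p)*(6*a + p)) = 2*a + p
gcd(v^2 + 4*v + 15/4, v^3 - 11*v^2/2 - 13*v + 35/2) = v + 5/2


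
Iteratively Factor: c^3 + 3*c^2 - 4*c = (c + 4)*(c^2 - c) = c*(c + 4)*(c - 1)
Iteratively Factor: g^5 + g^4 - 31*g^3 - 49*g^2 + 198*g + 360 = (g + 4)*(g^4 - 3*g^3 - 19*g^2 + 27*g + 90) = (g - 3)*(g + 4)*(g^3 - 19*g - 30) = (g - 5)*(g - 3)*(g + 4)*(g^2 + 5*g + 6) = (g - 5)*(g - 3)*(g + 2)*(g + 4)*(g + 3)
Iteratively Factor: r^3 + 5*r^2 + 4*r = (r + 1)*(r^2 + 4*r) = (r + 1)*(r + 4)*(r)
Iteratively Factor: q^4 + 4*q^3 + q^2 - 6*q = (q)*(q^3 + 4*q^2 + q - 6) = q*(q + 3)*(q^2 + q - 2) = q*(q - 1)*(q + 3)*(q + 2)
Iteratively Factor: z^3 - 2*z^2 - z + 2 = (z - 2)*(z^2 - 1) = (z - 2)*(z - 1)*(z + 1)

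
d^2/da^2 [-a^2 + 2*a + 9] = -2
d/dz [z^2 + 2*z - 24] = 2*z + 2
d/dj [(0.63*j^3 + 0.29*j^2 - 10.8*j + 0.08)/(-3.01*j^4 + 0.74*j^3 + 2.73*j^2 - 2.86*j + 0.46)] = (1.8963*j^6 + 1.7458*j^5 - 96.0187*j^4 + 13.3436*j^3 + 29.3464*j^2 - 0.170000000000002*j - 4.7392)/(9.0601*j^8 - 4.4548*j^7 - 15.887*j^6 + 21.2576*j^5 + 0.4509*j^4 - 14.9348*j^3 + 10.6912*j^2 - 2.6312*j + 0.2116)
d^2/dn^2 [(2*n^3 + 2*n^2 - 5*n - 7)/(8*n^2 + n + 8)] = 42*(-22*n^3 - 80*n^2 + 56*n + 29)/(512*n^6 + 192*n^5 + 1560*n^4 + 385*n^3 + 1560*n^2 + 192*n + 512)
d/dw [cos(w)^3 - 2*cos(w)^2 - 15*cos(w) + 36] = (-3*cos(w)^2 + 4*cos(w) + 15)*sin(w)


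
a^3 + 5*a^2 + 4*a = a*(a + 1)*(a + 4)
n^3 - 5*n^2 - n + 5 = (n - 5)*(n - 1)*(n + 1)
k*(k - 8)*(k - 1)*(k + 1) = k^4 - 8*k^3 - k^2 + 8*k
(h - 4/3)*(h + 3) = h^2 + 5*h/3 - 4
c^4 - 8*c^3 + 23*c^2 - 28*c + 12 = (c - 3)*(c - 2)^2*(c - 1)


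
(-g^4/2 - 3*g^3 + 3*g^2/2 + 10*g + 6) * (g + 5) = -g^5/2 - 11*g^4/2 - 27*g^3/2 + 35*g^2/2 + 56*g + 30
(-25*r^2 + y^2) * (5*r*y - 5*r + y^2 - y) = -125*r^3*y + 125*r^3 - 25*r^2*y^2 + 25*r^2*y + 5*r*y^3 - 5*r*y^2 + y^4 - y^3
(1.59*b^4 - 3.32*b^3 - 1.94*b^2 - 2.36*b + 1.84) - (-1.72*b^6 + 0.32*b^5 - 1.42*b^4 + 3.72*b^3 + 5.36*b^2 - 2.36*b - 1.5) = 1.72*b^6 - 0.32*b^5 + 3.01*b^4 - 7.04*b^3 - 7.3*b^2 + 3.34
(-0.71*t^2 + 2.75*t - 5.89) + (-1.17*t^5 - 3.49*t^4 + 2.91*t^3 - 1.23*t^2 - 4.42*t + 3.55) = -1.17*t^5 - 3.49*t^4 + 2.91*t^3 - 1.94*t^2 - 1.67*t - 2.34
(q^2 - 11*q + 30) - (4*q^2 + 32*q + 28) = -3*q^2 - 43*q + 2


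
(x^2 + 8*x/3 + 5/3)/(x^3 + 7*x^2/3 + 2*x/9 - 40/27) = 9*(x + 1)/(9*x^2 + 6*x - 8)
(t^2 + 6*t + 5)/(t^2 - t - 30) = (t + 1)/(t - 6)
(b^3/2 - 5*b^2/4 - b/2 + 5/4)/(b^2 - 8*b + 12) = (2*b^3 - 5*b^2 - 2*b + 5)/(4*(b^2 - 8*b + 12))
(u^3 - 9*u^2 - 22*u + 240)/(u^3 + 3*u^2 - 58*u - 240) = (u - 6)/(u + 6)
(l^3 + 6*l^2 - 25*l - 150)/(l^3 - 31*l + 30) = (l + 5)/(l - 1)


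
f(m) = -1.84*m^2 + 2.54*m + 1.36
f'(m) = 2.54 - 3.68*m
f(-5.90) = -77.68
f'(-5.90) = 24.25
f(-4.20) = -41.77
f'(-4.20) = 18.00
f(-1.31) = -5.13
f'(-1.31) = 7.36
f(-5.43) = -66.68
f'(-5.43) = 22.52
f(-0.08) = 1.15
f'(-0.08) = 2.83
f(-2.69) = -18.79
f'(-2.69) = 12.44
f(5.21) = -35.35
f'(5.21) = -16.63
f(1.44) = 1.20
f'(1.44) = -2.76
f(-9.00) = -170.54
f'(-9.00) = 35.66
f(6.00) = -49.64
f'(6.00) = -19.54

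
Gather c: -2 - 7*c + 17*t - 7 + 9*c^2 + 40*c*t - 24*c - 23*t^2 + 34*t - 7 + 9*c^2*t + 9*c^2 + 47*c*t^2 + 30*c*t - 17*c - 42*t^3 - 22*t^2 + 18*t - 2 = c^2*(9*t + 18) + c*(47*t^2 + 70*t - 48) - 42*t^3 - 45*t^2 + 69*t - 18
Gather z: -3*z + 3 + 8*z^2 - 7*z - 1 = 8*z^2 - 10*z + 2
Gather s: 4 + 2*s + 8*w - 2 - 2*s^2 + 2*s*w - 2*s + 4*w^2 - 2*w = -2*s^2 + 2*s*w + 4*w^2 + 6*w + 2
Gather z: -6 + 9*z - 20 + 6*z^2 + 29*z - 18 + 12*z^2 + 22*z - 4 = 18*z^2 + 60*z - 48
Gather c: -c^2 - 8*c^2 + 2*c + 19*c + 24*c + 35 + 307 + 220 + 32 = -9*c^2 + 45*c + 594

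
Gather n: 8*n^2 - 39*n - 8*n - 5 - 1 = 8*n^2 - 47*n - 6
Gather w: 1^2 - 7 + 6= 0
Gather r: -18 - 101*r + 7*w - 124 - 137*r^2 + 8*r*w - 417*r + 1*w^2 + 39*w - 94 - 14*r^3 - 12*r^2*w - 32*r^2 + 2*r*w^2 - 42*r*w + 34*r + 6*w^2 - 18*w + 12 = -14*r^3 + r^2*(-12*w - 169) + r*(2*w^2 - 34*w - 484) + 7*w^2 + 28*w - 224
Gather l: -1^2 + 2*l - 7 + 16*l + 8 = 18*l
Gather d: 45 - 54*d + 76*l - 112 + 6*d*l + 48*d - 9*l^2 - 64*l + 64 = d*(6*l - 6) - 9*l^2 + 12*l - 3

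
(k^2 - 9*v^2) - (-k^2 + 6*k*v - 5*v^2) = 2*k^2 - 6*k*v - 4*v^2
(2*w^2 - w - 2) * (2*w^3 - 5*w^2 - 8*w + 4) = 4*w^5 - 12*w^4 - 15*w^3 + 26*w^2 + 12*w - 8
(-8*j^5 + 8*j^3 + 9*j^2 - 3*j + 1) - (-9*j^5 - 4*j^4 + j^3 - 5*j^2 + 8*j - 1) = j^5 + 4*j^4 + 7*j^3 + 14*j^2 - 11*j + 2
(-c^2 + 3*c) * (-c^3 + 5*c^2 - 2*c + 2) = c^5 - 8*c^4 + 17*c^3 - 8*c^2 + 6*c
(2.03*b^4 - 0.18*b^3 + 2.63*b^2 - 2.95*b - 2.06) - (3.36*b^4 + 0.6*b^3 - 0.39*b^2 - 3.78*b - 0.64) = -1.33*b^4 - 0.78*b^3 + 3.02*b^2 + 0.83*b - 1.42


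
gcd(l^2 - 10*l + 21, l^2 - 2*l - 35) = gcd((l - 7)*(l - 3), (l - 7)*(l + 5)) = l - 7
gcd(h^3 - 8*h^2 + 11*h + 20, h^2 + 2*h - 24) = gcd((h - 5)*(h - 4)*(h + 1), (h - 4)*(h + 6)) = h - 4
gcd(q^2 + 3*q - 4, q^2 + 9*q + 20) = q + 4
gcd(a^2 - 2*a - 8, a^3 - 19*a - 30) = a + 2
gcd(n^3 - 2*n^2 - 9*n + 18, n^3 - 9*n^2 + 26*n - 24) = n^2 - 5*n + 6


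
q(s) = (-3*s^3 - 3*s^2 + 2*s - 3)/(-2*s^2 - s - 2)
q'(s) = (4*s + 1)*(-3*s^3 - 3*s^2 + 2*s - 3)/(-2*s^2 - s - 2)^2 + (-9*s^2 - 6*s + 2)/(-2*s^2 - s - 2)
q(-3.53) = -3.61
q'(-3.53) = 1.78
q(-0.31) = 2.03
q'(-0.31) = -1.33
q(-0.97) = 1.73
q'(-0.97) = 1.93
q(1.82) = 2.62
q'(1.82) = 1.63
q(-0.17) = 1.81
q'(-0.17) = -1.77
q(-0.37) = 2.10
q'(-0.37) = -1.04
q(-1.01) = 1.65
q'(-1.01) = 2.02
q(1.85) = 2.67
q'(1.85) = 1.63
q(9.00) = 13.96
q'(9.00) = 1.53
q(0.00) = 1.50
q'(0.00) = -1.75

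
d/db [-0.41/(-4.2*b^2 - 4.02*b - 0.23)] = (-3.444*b - 1.6482)/(4.2*b^2 + 4.02*b + 0.23)^2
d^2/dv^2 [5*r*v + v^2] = 2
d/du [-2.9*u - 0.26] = -2.90000000000000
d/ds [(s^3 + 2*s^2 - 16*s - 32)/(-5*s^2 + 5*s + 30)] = (-s^2 + 6*s - 16)/(5*(s^2 - 6*s + 9))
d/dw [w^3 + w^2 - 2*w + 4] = 3*w^2 + 2*w - 2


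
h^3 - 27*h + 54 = (h - 3)^2*(h + 6)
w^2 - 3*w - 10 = (w - 5)*(w + 2)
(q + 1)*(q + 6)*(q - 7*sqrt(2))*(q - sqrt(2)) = q^4 - 8*sqrt(2)*q^3 + 7*q^3 - 56*sqrt(2)*q^2 + 20*q^2 - 48*sqrt(2)*q + 98*q + 84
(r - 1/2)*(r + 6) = r^2 + 11*r/2 - 3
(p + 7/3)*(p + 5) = p^2 + 22*p/3 + 35/3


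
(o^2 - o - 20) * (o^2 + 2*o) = o^4 + o^3 - 22*o^2 - 40*o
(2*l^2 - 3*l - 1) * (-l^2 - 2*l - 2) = -2*l^4 - l^3 + 3*l^2 + 8*l + 2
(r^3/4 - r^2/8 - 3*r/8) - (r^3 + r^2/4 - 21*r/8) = -3*r^3/4 - 3*r^2/8 + 9*r/4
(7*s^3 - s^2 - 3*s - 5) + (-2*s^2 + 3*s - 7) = 7*s^3 - 3*s^2 - 12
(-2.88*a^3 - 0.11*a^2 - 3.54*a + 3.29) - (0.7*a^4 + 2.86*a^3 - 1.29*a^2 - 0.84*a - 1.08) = -0.7*a^4 - 5.74*a^3 + 1.18*a^2 - 2.7*a + 4.37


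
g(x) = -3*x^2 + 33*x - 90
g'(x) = 33 - 6*x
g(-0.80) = -118.32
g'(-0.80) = 37.80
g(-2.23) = -178.51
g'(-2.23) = 46.38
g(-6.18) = -408.52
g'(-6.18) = 70.08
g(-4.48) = -298.05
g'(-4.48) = 59.88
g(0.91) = -62.45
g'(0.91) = 27.54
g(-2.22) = -178.05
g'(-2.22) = 46.32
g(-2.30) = -181.77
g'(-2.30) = 46.80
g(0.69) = -68.66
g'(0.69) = 28.86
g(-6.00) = -396.00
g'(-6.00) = 69.00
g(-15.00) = -1260.00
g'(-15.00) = 123.00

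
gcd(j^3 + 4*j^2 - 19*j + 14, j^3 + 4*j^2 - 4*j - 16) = j - 2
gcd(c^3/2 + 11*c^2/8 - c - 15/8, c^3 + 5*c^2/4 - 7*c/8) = 1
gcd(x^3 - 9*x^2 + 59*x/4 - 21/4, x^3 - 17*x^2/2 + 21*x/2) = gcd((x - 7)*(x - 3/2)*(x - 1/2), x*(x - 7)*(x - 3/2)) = x^2 - 17*x/2 + 21/2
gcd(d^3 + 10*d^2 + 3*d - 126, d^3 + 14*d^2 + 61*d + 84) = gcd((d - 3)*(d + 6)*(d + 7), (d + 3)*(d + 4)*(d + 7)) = d + 7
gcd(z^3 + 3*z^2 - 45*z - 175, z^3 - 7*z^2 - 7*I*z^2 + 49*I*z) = z - 7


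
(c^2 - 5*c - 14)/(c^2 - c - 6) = (c - 7)/(c - 3)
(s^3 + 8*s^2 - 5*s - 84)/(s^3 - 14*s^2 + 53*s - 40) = (s^3 + 8*s^2 - 5*s - 84)/(s^3 - 14*s^2 + 53*s - 40)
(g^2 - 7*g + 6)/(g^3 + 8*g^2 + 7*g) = (g^2 - 7*g + 6)/(g*(g^2 + 8*g + 7))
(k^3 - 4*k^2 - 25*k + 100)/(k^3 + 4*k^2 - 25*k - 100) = (k - 4)/(k + 4)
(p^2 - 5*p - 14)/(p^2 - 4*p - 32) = (-p^2 + 5*p + 14)/(-p^2 + 4*p + 32)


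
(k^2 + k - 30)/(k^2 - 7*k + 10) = (k + 6)/(k - 2)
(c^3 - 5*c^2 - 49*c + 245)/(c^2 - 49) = c - 5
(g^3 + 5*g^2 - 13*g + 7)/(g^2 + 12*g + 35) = (g^2 - 2*g + 1)/(g + 5)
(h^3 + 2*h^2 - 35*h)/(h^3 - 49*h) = (h - 5)/(h - 7)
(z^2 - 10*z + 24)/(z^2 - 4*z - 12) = (z - 4)/(z + 2)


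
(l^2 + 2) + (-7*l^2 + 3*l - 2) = -6*l^2 + 3*l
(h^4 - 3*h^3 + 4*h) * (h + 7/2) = h^5 + h^4/2 - 21*h^3/2 + 4*h^2 + 14*h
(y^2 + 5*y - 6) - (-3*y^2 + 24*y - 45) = 4*y^2 - 19*y + 39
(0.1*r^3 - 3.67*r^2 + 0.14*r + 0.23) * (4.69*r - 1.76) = 0.469*r^4 - 17.3883*r^3 + 7.1158*r^2 + 0.8323*r - 0.4048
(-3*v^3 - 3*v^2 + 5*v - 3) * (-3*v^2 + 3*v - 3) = 9*v^5 - 15*v^3 + 33*v^2 - 24*v + 9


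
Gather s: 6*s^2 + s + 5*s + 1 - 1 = 6*s^2 + 6*s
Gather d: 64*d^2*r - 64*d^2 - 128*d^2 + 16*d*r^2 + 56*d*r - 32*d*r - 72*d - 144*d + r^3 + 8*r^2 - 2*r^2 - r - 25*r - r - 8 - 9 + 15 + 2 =d^2*(64*r - 192) + d*(16*r^2 + 24*r - 216) + r^3 + 6*r^2 - 27*r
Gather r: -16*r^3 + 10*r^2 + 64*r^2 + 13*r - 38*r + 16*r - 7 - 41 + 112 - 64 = -16*r^3 + 74*r^2 - 9*r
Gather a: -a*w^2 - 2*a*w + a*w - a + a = a*(-w^2 - w)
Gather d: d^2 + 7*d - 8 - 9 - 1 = d^2 + 7*d - 18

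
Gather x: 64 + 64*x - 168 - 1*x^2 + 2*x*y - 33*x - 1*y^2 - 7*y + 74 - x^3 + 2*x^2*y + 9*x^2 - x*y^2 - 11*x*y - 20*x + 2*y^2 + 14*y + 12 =-x^3 + x^2*(2*y + 8) + x*(-y^2 - 9*y + 11) + y^2 + 7*y - 18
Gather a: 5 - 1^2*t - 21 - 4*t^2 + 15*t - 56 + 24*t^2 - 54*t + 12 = 20*t^2 - 40*t - 60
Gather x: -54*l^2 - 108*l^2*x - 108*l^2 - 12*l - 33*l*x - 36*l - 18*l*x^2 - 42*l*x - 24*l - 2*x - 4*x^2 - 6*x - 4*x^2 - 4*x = -162*l^2 - 72*l + x^2*(-18*l - 8) + x*(-108*l^2 - 75*l - 12)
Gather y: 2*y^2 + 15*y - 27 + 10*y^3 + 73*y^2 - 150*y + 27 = 10*y^3 + 75*y^2 - 135*y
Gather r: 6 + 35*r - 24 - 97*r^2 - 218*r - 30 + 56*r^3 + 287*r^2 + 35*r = 56*r^3 + 190*r^2 - 148*r - 48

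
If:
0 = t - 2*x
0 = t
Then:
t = 0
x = 0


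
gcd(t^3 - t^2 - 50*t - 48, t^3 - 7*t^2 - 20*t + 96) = t - 8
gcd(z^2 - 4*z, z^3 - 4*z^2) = z^2 - 4*z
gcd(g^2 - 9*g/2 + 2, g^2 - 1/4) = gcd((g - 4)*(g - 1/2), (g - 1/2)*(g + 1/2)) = g - 1/2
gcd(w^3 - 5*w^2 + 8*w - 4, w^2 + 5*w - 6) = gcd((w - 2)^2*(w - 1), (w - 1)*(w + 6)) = w - 1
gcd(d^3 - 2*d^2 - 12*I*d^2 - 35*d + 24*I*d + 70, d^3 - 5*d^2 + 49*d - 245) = d - 7*I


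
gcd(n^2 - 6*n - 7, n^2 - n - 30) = 1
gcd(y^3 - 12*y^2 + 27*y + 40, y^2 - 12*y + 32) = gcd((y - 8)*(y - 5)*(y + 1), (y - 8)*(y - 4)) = y - 8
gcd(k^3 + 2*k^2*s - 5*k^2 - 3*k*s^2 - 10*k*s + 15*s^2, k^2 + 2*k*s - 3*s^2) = -k^2 - 2*k*s + 3*s^2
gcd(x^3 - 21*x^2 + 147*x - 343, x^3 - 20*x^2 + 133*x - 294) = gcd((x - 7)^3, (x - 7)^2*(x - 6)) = x^2 - 14*x + 49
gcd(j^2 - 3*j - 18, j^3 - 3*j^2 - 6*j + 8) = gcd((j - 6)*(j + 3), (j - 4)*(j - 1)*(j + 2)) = 1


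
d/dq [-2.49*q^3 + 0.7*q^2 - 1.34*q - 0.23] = -7.47*q^2 + 1.4*q - 1.34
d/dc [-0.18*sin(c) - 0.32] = -0.18*cos(c)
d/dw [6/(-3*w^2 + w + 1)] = 6*(6*w - 1)/(-3*w^2 + w + 1)^2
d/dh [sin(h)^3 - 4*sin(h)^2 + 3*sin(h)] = (3*sin(h)^2 - 8*sin(h) + 3)*cos(h)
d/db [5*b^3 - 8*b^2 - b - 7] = 15*b^2 - 16*b - 1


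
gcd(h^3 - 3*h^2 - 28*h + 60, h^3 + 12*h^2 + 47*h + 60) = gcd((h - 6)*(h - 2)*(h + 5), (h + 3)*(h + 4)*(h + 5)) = h + 5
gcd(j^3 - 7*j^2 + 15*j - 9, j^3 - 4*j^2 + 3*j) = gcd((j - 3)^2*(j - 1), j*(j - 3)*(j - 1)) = j^2 - 4*j + 3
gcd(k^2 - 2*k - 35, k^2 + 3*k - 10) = k + 5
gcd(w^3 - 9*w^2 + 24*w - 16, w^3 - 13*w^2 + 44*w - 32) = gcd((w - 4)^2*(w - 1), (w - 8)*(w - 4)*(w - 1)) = w^2 - 5*w + 4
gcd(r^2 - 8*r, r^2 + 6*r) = r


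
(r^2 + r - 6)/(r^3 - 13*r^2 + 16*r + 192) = (r - 2)/(r^2 - 16*r + 64)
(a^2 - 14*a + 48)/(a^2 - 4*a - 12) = (a - 8)/(a + 2)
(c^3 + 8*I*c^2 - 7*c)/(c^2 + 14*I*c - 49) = c*(c + I)/(c + 7*I)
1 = 1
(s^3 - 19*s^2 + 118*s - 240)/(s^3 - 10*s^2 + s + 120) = (s - 6)/(s + 3)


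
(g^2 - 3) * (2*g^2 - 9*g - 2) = 2*g^4 - 9*g^3 - 8*g^2 + 27*g + 6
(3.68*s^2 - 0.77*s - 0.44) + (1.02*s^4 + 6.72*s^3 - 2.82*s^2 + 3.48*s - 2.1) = 1.02*s^4 + 6.72*s^3 + 0.86*s^2 + 2.71*s - 2.54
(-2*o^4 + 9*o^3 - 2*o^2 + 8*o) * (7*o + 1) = -14*o^5 + 61*o^4 - 5*o^3 + 54*o^2 + 8*o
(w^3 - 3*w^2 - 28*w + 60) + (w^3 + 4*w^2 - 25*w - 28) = 2*w^3 + w^2 - 53*w + 32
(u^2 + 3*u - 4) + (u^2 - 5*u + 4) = 2*u^2 - 2*u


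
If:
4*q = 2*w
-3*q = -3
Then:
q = 1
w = 2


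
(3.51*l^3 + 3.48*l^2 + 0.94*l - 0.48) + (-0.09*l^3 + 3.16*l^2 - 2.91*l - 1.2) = 3.42*l^3 + 6.64*l^2 - 1.97*l - 1.68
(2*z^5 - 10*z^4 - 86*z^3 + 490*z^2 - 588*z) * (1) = 2*z^5 - 10*z^4 - 86*z^3 + 490*z^2 - 588*z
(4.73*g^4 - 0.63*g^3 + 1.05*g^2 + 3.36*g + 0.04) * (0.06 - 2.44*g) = -11.5412*g^5 + 1.821*g^4 - 2.5998*g^3 - 8.1354*g^2 + 0.104*g + 0.0024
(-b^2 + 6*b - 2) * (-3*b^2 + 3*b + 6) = 3*b^4 - 21*b^3 + 18*b^2 + 30*b - 12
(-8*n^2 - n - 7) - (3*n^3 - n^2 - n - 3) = -3*n^3 - 7*n^2 - 4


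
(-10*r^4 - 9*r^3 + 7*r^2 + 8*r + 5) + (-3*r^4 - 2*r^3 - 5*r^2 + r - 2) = -13*r^4 - 11*r^3 + 2*r^2 + 9*r + 3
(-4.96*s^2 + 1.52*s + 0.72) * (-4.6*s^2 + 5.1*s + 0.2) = 22.816*s^4 - 32.288*s^3 + 3.448*s^2 + 3.976*s + 0.144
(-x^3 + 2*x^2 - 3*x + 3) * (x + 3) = -x^4 - x^3 + 3*x^2 - 6*x + 9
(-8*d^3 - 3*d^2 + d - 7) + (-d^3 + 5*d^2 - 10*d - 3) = -9*d^3 + 2*d^2 - 9*d - 10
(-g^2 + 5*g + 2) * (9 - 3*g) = 3*g^3 - 24*g^2 + 39*g + 18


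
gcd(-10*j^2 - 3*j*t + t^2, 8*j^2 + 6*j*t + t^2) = 2*j + t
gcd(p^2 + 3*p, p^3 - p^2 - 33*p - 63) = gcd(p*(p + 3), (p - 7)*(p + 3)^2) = p + 3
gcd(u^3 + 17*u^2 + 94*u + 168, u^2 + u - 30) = u + 6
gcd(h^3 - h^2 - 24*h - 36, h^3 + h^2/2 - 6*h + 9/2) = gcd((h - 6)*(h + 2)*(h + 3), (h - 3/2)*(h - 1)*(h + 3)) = h + 3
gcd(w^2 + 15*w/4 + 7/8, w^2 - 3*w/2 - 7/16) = w + 1/4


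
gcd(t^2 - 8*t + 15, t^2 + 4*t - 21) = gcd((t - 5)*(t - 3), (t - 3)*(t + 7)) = t - 3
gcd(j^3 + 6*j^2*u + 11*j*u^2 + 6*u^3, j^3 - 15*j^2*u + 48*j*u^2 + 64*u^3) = j + u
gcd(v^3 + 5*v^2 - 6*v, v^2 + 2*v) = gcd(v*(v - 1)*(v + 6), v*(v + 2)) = v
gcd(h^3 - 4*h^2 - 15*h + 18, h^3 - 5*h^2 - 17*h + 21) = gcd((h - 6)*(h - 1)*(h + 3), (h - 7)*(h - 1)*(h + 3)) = h^2 + 2*h - 3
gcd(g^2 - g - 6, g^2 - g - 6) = g^2 - g - 6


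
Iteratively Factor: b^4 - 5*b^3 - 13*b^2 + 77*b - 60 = (b + 4)*(b^3 - 9*b^2 + 23*b - 15) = (b - 3)*(b + 4)*(b^2 - 6*b + 5) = (b - 5)*(b - 3)*(b + 4)*(b - 1)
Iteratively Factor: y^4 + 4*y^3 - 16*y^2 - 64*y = (y)*(y^3 + 4*y^2 - 16*y - 64) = y*(y + 4)*(y^2 - 16) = y*(y - 4)*(y + 4)*(y + 4)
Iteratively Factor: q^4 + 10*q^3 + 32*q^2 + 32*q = (q + 2)*(q^3 + 8*q^2 + 16*q) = q*(q + 2)*(q^2 + 8*q + 16) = q*(q + 2)*(q + 4)*(q + 4)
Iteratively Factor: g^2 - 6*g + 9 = (g - 3)*(g - 3)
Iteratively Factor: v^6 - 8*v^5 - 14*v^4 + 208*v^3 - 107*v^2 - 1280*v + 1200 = (v + 3)*(v^5 - 11*v^4 + 19*v^3 + 151*v^2 - 560*v + 400) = (v - 1)*(v + 3)*(v^4 - 10*v^3 + 9*v^2 + 160*v - 400) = (v - 1)*(v + 3)*(v + 4)*(v^3 - 14*v^2 + 65*v - 100) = (v - 5)*(v - 1)*(v + 3)*(v + 4)*(v^2 - 9*v + 20) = (v - 5)*(v - 4)*(v - 1)*(v + 3)*(v + 4)*(v - 5)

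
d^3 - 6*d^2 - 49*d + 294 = (d - 7)*(d - 6)*(d + 7)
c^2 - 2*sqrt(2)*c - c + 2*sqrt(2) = (c - 1)*(c - 2*sqrt(2))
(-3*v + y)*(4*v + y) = -12*v^2 + v*y + y^2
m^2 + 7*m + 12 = (m + 3)*(m + 4)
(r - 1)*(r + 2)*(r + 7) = r^3 + 8*r^2 + 5*r - 14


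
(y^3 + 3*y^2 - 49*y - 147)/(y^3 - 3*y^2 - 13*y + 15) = (y^2 - 49)/(y^2 - 6*y + 5)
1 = 1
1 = 1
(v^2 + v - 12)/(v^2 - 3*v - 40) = (-v^2 - v + 12)/(-v^2 + 3*v + 40)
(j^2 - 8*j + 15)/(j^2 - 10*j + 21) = (j - 5)/(j - 7)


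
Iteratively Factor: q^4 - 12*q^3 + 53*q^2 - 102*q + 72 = (q - 2)*(q^3 - 10*q^2 + 33*q - 36) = (q - 3)*(q - 2)*(q^2 - 7*q + 12) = (q - 4)*(q - 3)*(q - 2)*(q - 3)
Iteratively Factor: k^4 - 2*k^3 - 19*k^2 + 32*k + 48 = (k + 4)*(k^3 - 6*k^2 + 5*k + 12) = (k - 3)*(k + 4)*(k^2 - 3*k - 4) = (k - 3)*(k + 1)*(k + 4)*(k - 4)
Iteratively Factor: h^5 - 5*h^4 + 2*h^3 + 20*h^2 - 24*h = (h - 2)*(h^4 - 3*h^3 - 4*h^2 + 12*h) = (h - 3)*(h - 2)*(h^3 - 4*h) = (h - 3)*(h - 2)*(h + 2)*(h^2 - 2*h) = (h - 3)*(h - 2)^2*(h + 2)*(h)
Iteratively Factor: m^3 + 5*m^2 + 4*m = (m + 4)*(m^2 + m) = (m + 1)*(m + 4)*(m)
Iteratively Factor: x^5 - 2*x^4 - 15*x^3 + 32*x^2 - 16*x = (x - 1)*(x^4 - x^3 - 16*x^2 + 16*x) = (x - 1)*(x + 4)*(x^3 - 5*x^2 + 4*x) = (x - 1)^2*(x + 4)*(x^2 - 4*x) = x*(x - 1)^2*(x + 4)*(x - 4)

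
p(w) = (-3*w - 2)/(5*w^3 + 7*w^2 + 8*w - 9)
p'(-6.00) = -0.00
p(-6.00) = -0.02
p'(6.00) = 0.00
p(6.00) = -0.01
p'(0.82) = 4.63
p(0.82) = -0.89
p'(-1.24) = 0.09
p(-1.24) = -0.10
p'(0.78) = 7.35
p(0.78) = -1.12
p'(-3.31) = -0.03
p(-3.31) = -0.06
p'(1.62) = 0.18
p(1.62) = -0.16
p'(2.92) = 0.03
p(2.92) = -0.05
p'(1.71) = 0.16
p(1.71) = -0.14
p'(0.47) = 7.00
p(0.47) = 1.07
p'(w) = (-3*w - 2)*(-15*w^2 - 14*w - 8)/(5*w^3 + 7*w^2 + 8*w - 9)^2 - 3/(5*w^3 + 7*w^2 + 8*w - 9) = (30*w^3 + 51*w^2 + 28*w + 43)/(25*w^6 + 70*w^5 + 129*w^4 + 22*w^3 - 62*w^2 - 144*w + 81)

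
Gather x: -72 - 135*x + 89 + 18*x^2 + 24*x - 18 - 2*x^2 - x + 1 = 16*x^2 - 112*x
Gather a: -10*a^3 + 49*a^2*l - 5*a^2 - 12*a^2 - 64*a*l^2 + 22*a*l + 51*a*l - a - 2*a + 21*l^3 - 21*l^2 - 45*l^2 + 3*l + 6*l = -10*a^3 + a^2*(49*l - 17) + a*(-64*l^2 + 73*l - 3) + 21*l^3 - 66*l^2 + 9*l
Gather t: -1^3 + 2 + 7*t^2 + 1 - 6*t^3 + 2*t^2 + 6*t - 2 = -6*t^3 + 9*t^2 + 6*t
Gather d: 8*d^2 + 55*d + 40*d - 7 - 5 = 8*d^2 + 95*d - 12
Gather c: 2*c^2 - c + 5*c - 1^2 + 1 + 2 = 2*c^2 + 4*c + 2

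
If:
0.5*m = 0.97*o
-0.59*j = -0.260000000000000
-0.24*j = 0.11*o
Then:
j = 0.44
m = -1.87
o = -0.96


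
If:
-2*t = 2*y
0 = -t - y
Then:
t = -y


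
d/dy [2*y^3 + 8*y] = 6*y^2 + 8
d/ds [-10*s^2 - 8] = -20*s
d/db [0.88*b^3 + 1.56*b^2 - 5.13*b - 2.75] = 2.64*b^2 + 3.12*b - 5.13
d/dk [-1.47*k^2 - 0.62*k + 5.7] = -2.94*k - 0.62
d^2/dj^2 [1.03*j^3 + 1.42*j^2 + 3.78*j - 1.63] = 6.18*j + 2.84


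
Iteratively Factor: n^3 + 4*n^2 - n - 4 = (n + 4)*(n^2 - 1) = (n + 1)*(n + 4)*(n - 1)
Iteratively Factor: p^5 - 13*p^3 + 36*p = (p + 2)*(p^4 - 2*p^3 - 9*p^2 + 18*p) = (p + 2)*(p + 3)*(p^3 - 5*p^2 + 6*p) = (p - 3)*(p + 2)*(p + 3)*(p^2 - 2*p) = (p - 3)*(p - 2)*(p + 2)*(p + 3)*(p)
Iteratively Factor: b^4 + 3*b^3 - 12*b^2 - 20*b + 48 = (b - 2)*(b^3 + 5*b^2 - 2*b - 24) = (b - 2)^2*(b^2 + 7*b + 12) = (b - 2)^2*(b + 3)*(b + 4)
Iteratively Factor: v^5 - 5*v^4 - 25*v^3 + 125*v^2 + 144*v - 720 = (v + 4)*(v^4 - 9*v^3 + 11*v^2 + 81*v - 180) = (v - 3)*(v + 4)*(v^3 - 6*v^2 - 7*v + 60) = (v - 5)*(v - 3)*(v + 4)*(v^2 - v - 12) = (v - 5)*(v - 3)*(v + 3)*(v + 4)*(v - 4)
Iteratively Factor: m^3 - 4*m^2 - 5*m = (m)*(m^2 - 4*m - 5) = m*(m - 5)*(m + 1)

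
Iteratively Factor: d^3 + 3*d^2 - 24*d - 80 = (d + 4)*(d^2 - d - 20) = (d - 5)*(d + 4)*(d + 4)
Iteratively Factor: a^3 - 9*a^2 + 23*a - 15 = (a - 3)*(a^2 - 6*a + 5) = (a - 3)*(a - 1)*(a - 5)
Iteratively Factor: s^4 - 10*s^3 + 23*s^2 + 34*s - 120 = (s - 4)*(s^3 - 6*s^2 - s + 30) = (s - 4)*(s - 3)*(s^2 - 3*s - 10) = (s - 4)*(s - 3)*(s + 2)*(s - 5)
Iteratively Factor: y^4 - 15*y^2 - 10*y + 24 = (y - 1)*(y^3 + y^2 - 14*y - 24) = (y - 1)*(y + 3)*(y^2 - 2*y - 8) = (y - 4)*(y - 1)*(y + 3)*(y + 2)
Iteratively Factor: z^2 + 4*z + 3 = (z + 3)*(z + 1)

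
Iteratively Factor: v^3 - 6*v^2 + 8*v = (v)*(v^2 - 6*v + 8) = v*(v - 4)*(v - 2)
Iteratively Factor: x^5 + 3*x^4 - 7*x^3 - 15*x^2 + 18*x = (x - 2)*(x^4 + 5*x^3 + 3*x^2 - 9*x) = (x - 2)*(x + 3)*(x^3 + 2*x^2 - 3*x) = (x - 2)*(x + 3)^2*(x^2 - x) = (x - 2)*(x - 1)*(x + 3)^2*(x)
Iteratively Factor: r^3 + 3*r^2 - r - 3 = (r + 1)*(r^2 + 2*r - 3) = (r + 1)*(r + 3)*(r - 1)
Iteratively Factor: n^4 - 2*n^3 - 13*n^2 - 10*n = (n - 5)*(n^3 + 3*n^2 + 2*n) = n*(n - 5)*(n^2 + 3*n + 2) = n*(n - 5)*(n + 1)*(n + 2)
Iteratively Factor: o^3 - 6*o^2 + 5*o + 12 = (o - 4)*(o^2 - 2*o - 3) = (o - 4)*(o - 3)*(o + 1)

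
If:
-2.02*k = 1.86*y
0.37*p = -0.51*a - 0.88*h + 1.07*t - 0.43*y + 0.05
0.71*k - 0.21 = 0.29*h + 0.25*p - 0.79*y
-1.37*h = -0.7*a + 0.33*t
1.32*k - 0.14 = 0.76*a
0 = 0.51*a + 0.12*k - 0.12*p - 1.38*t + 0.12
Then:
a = -2.75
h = -1.12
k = -1.48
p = 1.34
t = -1.17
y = 1.60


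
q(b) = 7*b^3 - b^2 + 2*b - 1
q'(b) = 21*b^2 - 2*b + 2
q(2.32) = 85.67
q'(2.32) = 110.39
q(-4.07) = -497.64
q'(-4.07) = 358.00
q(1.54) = 25.27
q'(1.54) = 48.72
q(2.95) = 175.90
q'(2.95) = 178.85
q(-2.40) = -108.33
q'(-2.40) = 127.76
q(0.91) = 5.27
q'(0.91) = 17.57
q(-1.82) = -50.15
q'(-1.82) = 75.20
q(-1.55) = -32.57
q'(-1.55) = 55.55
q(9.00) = 5039.00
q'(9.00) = 1685.00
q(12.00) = 11975.00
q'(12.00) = 3002.00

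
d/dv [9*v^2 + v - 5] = 18*v + 1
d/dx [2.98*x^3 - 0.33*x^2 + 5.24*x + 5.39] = 8.94*x^2 - 0.66*x + 5.24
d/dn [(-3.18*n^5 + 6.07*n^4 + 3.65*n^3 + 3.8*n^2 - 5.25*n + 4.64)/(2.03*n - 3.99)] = (-25.8216*n^5 + 100.4073*n^4 - 82.0582*n^3 - 35.9765*n^2 - 30.324*n + 11.5283)/(4.1209*n^2 - 16.1994*n + 15.9201)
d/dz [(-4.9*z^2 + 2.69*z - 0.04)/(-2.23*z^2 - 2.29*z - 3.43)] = (17.2197*z^2 + 33.4356*z - 9.3183)/(4.9729*z^4 + 10.2134*z^3 + 20.5419*z^2 + 15.7094*z + 11.7649)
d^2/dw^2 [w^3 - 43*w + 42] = 6*w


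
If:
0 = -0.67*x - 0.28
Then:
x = -0.42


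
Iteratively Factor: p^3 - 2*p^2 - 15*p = (p)*(p^2 - 2*p - 15) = p*(p + 3)*(p - 5)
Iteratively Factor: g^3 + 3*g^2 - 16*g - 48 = (g - 4)*(g^2 + 7*g + 12) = (g - 4)*(g + 3)*(g + 4)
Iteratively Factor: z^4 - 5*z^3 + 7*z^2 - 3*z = (z)*(z^3 - 5*z^2 + 7*z - 3) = z*(z - 3)*(z^2 - 2*z + 1) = z*(z - 3)*(z - 1)*(z - 1)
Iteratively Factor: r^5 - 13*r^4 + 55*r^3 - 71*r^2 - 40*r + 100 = (r - 2)*(r^4 - 11*r^3 + 33*r^2 - 5*r - 50) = (r - 5)*(r - 2)*(r^3 - 6*r^2 + 3*r + 10) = (r - 5)*(r - 2)^2*(r^2 - 4*r - 5) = (r - 5)^2*(r - 2)^2*(r + 1)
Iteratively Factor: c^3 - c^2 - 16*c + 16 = (c - 1)*(c^2 - 16) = (c - 1)*(c + 4)*(c - 4)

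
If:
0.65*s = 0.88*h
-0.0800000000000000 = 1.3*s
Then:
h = -0.05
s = -0.06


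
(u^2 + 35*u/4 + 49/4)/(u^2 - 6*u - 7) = (4*u^2 + 35*u + 49)/(4*(u^2 - 6*u - 7))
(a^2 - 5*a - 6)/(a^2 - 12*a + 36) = (a + 1)/(a - 6)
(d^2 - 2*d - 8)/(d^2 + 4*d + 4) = (d - 4)/(d + 2)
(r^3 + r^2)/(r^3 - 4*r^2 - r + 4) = r^2/(r^2 - 5*r + 4)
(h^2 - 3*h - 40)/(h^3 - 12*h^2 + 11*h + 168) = (h + 5)/(h^2 - 4*h - 21)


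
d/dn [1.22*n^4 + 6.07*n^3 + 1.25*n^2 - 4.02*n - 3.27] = 4.88*n^3 + 18.21*n^2 + 2.5*n - 4.02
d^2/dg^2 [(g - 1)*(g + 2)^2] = 6*g + 6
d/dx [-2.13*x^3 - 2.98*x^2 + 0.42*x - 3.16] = -6.39*x^2 - 5.96*x + 0.42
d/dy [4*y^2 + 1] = 8*y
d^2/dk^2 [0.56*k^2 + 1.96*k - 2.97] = 1.12000000000000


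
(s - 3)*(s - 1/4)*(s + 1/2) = s^3 - 11*s^2/4 - 7*s/8 + 3/8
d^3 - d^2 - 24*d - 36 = (d - 6)*(d + 2)*(d + 3)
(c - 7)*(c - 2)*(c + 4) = c^3 - 5*c^2 - 22*c + 56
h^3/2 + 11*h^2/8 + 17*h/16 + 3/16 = (h/2 + 1/2)*(h + 1/4)*(h + 3/2)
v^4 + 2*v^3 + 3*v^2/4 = v^2*(v + 1/2)*(v + 3/2)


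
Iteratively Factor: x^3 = (x)*(x^2) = x^2*(x)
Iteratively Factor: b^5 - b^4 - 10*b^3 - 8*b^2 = (b + 1)*(b^4 - 2*b^3 - 8*b^2) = b*(b + 1)*(b^3 - 2*b^2 - 8*b) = b*(b - 4)*(b + 1)*(b^2 + 2*b) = b^2*(b - 4)*(b + 1)*(b + 2)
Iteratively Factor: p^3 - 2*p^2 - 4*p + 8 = (p - 2)*(p^2 - 4) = (p - 2)^2*(p + 2)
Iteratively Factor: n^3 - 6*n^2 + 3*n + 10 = (n + 1)*(n^2 - 7*n + 10) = (n - 2)*(n + 1)*(n - 5)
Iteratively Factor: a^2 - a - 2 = (a - 2)*(a + 1)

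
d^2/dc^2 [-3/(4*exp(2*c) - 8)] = 3*(-exp(2*c) - 2)*exp(2*c)/(exp(2*c) - 2)^3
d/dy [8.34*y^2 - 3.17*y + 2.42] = 16.68*y - 3.17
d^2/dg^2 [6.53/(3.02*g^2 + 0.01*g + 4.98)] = (-119.112424*g^2 - 0.394412*g + 6.53*(6.04*g + 0.01)*(12.08*g + 0.02) - 196.417176)/(3.02*g^2 + 0.01*g + 4.98)^3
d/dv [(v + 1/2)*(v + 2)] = 2*v + 5/2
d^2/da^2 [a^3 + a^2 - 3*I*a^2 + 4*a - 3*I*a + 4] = 6*a + 2 - 6*I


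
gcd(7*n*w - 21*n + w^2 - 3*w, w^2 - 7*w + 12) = w - 3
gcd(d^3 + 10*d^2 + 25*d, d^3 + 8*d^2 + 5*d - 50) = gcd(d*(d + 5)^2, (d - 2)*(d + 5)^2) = d^2 + 10*d + 25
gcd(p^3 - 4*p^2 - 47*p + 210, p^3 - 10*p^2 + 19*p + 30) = p^2 - 11*p + 30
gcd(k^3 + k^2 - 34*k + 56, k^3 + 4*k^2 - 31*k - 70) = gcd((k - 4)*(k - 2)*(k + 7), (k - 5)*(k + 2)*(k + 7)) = k + 7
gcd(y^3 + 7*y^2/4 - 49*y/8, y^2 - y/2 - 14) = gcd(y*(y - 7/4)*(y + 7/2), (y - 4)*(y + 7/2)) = y + 7/2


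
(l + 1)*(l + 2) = l^2 + 3*l + 2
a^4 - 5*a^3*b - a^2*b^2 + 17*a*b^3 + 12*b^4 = (a - 4*b)*(a - 3*b)*(a + b)^2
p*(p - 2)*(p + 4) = p^3 + 2*p^2 - 8*p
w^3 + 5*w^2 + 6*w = w*(w + 2)*(w + 3)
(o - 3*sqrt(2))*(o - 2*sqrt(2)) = o^2 - 5*sqrt(2)*o + 12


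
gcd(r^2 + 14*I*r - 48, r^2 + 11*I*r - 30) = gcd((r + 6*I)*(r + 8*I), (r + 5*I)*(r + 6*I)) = r + 6*I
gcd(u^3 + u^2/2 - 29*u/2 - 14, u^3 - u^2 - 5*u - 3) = u + 1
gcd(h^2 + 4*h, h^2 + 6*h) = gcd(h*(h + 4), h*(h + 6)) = h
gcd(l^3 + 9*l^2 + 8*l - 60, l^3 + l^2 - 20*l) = l + 5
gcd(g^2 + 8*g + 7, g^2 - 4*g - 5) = g + 1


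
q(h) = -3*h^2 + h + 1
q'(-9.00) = 55.00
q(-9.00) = -251.00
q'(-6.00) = 37.00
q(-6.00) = -113.00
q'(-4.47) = 27.82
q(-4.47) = -63.41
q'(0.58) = -2.48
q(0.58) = 0.57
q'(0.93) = -4.58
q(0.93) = -0.66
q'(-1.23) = 8.38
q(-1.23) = -4.77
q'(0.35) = -1.10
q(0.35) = 0.98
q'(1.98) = -10.88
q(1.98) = -8.78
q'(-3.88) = 24.28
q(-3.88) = -48.04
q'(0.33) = -0.98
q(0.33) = 1.00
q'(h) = 1 - 6*h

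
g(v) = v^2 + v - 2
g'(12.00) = 25.00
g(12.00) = 154.00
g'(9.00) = 19.00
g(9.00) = 88.00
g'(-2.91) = -4.82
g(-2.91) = 3.56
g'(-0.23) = 0.54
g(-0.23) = -2.18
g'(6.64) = 14.28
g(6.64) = 48.73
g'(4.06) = 9.12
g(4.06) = 18.54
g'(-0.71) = -0.42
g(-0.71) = -2.21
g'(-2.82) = -4.64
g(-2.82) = 3.13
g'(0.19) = 1.38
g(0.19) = -1.77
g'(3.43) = 7.86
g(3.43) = 13.19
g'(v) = 2*v + 1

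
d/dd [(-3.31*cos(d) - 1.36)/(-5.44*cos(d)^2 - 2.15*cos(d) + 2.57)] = (18.0064*cos(d)^2 + 14.7968*cos(d) + 11.4307)*sin(d)/(29.5936*cos(d)^4 + 23.392*cos(d)^3 - 23.3391*cos(d)^2 - 11.051*cos(d) + 6.6049)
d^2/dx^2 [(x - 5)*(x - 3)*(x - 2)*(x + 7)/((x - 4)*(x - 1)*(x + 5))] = 12*(-3*x^6 + 52*x^5 - 339*x^4 + 784*x^3 - 505*x^2 + 1500*x - 4945)/(x^9 - 63*x^7 + 60*x^6 + 1323*x^5 - 2520*x^4 - 8061*x^3 + 26460*x^2 - 25200*x + 8000)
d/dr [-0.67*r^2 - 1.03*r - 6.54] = -1.34*r - 1.03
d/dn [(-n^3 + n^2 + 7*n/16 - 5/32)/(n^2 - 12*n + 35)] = (-16*n^4 + 384*n^3 - 1879*n^2 + 1125*n + 215)/(16*(n^4 - 24*n^3 + 214*n^2 - 840*n + 1225))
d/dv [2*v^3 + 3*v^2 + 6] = 6*v*(v + 1)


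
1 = 1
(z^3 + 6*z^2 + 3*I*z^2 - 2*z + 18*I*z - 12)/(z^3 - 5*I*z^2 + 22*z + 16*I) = (z + 6)/(z - 8*I)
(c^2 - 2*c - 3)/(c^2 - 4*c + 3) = (c + 1)/(c - 1)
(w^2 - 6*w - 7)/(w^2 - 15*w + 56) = (w + 1)/(w - 8)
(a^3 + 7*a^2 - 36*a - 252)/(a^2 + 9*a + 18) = (a^2 + a - 42)/(a + 3)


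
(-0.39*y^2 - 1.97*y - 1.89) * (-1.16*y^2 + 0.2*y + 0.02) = 0.4524*y^4 + 2.2072*y^3 + 1.7906*y^2 - 0.4174*y - 0.0378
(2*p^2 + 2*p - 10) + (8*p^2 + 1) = 10*p^2 + 2*p - 9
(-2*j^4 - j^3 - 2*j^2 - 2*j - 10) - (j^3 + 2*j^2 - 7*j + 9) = -2*j^4 - 2*j^3 - 4*j^2 + 5*j - 19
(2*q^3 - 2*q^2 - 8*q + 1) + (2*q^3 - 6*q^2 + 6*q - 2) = 4*q^3 - 8*q^2 - 2*q - 1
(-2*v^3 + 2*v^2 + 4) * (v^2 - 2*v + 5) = -2*v^5 + 6*v^4 - 14*v^3 + 14*v^2 - 8*v + 20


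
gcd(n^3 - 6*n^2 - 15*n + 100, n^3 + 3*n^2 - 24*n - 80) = n^2 - n - 20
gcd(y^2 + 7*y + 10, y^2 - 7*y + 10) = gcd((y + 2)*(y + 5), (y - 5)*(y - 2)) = 1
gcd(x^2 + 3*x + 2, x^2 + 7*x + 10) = x + 2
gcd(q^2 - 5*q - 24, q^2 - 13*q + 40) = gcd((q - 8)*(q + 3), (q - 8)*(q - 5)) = q - 8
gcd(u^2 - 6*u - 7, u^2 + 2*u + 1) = u + 1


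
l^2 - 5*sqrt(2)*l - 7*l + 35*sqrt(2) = (l - 7)*(l - 5*sqrt(2))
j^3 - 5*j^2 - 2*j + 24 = (j - 4)*(j - 3)*(j + 2)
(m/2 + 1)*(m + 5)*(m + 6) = m^3/2 + 13*m^2/2 + 26*m + 30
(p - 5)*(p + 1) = p^2 - 4*p - 5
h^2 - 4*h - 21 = (h - 7)*(h + 3)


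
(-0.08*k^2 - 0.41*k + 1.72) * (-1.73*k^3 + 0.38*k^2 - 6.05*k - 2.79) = 0.1384*k^5 + 0.6789*k^4 - 2.6474*k^3 + 3.3573*k^2 - 9.2621*k - 4.7988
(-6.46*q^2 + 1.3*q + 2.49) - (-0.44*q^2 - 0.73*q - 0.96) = -6.02*q^2 + 2.03*q + 3.45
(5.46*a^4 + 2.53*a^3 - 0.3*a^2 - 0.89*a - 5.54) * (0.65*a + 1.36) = 3.549*a^5 + 9.0701*a^4 + 3.2458*a^3 - 0.9865*a^2 - 4.8114*a - 7.5344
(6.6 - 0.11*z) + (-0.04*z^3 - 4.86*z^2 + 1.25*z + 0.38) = -0.04*z^3 - 4.86*z^2 + 1.14*z + 6.98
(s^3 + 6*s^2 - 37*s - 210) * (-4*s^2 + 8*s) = -4*s^5 - 16*s^4 + 196*s^3 + 544*s^2 - 1680*s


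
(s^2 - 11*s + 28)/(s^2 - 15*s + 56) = (s - 4)/(s - 8)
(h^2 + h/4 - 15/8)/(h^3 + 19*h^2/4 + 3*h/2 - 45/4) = (h + 3/2)/(h^2 + 6*h + 9)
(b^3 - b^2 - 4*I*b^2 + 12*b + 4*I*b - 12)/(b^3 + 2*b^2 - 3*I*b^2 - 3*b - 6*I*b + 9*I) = (b^2 - 4*I*b + 12)/(b^2 + 3*b*(1 - I) - 9*I)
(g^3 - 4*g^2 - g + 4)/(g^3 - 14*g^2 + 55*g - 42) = (g^2 - 3*g - 4)/(g^2 - 13*g + 42)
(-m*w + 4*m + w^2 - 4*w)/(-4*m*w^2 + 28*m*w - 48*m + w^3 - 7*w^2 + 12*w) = (-m + w)/(-4*m*w + 12*m + w^2 - 3*w)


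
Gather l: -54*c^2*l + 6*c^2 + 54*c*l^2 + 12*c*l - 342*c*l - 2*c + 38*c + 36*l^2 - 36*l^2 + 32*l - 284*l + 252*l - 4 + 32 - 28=6*c^2 + 54*c*l^2 + 36*c + l*(-54*c^2 - 330*c)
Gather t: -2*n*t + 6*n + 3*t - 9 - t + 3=6*n + t*(2 - 2*n) - 6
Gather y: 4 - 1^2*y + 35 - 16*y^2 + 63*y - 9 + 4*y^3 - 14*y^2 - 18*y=4*y^3 - 30*y^2 + 44*y + 30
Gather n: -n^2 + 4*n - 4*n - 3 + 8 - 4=1 - n^2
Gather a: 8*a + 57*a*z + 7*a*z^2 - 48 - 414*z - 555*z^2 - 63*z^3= a*(7*z^2 + 57*z + 8) - 63*z^3 - 555*z^2 - 414*z - 48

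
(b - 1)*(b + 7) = b^2 + 6*b - 7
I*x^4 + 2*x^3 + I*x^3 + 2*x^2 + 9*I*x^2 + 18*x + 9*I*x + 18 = (x - 3*I)*(x - 2*I)*(x + 3*I)*(I*x + I)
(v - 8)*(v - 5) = v^2 - 13*v + 40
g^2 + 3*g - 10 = (g - 2)*(g + 5)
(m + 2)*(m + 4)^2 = m^3 + 10*m^2 + 32*m + 32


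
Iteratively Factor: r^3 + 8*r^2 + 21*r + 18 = (r + 3)*(r^2 + 5*r + 6) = (r + 2)*(r + 3)*(r + 3)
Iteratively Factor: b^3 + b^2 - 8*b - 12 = (b + 2)*(b^2 - b - 6) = (b + 2)^2*(b - 3)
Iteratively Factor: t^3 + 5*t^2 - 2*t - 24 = (t + 4)*(t^2 + t - 6) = (t - 2)*(t + 4)*(t + 3)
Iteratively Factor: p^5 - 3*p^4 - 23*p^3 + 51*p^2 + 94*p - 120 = (p - 1)*(p^4 - 2*p^3 - 25*p^2 + 26*p + 120) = (p - 1)*(p + 2)*(p^3 - 4*p^2 - 17*p + 60) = (p - 1)*(p + 2)*(p + 4)*(p^2 - 8*p + 15) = (p - 5)*(p - 1)*(p + 2)*(p + 4)*(p - 3)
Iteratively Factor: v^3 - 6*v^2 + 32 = (v - 4)*(v^2 - 2*v - 8) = (v - 4)^2*(v + 2)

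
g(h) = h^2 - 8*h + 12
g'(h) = 2*h - 8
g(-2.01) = 32.12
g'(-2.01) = -12.02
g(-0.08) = 12.65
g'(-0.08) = -8.16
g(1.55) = 2.00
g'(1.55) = -4.90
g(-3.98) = 59.68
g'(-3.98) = -15.96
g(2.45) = -1.60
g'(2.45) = -3.10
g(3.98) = -4.00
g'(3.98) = -0.04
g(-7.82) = 135.71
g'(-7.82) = -23.64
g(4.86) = -3.26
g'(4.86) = 1.72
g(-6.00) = 96.00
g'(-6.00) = -20.00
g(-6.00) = 96.00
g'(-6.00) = -20.00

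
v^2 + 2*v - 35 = (v - 5)*(v + 7)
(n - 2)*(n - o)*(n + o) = n^3 - 2*n^2 - n*o^2 + 2*o^2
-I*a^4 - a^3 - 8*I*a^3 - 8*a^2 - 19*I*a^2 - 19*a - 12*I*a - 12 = (a + 3)*(a + 4)*(a - I)*(-I*a - I)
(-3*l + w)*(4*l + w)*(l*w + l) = -12*l^3*w - 12*l^3 + l^2*w^2 + l^2*w + l*w^3 + l*w^2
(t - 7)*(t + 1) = t^2 - 6*t - 7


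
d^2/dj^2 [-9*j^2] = -18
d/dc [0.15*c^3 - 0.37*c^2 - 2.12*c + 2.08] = 0.45*c^2 - 0.74*c - 2.12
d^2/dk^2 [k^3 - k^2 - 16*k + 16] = 6*k - 2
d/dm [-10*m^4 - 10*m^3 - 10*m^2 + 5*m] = -40*m^3 - 30*m^2 - 20*m + 5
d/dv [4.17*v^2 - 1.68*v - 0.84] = 8.34*v - 1.68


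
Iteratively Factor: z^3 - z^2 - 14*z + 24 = (z - 3)*(z^2 + 2*z - 8) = (z - 3)*(z - 2)*(z + 4)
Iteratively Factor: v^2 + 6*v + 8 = (v + 4)*(v + 2)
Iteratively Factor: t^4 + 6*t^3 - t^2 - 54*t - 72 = (t - 3)*(t^3 + 9*t^2 + 26*t + 24) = (t - 3)*(t + 2)*(t^2 + 7*t + 12) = (t - 3)*(t + 2)*(t + 4)*(t + 3)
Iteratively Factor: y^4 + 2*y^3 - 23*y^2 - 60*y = (y)*(y^3 + 2*y^2 - 23*y - 60) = y*(y - 5)*(y^2 + 7*y + 12) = y*(y - 5)*(y + 3)*(y + 4)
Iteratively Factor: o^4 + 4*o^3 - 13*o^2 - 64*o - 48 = (o + 4)*(o^3 - 13*o - 12) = (o + 3)*(o + 4)*(o^2 - 3*o - 4) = (o - 4)*(o + 3)*(o + 4)*(o + 1)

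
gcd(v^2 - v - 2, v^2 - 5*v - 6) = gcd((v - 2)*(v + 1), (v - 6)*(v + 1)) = v + 1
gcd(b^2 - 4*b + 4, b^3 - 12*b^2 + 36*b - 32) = b^2 - 4*b + 4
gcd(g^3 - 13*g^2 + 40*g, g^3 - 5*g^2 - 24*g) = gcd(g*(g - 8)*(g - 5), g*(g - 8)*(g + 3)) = g^2 - 8*g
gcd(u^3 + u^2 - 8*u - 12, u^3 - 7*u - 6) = u^2 - u - 6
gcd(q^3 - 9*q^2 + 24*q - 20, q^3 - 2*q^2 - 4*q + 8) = q^2 - 4*q + 4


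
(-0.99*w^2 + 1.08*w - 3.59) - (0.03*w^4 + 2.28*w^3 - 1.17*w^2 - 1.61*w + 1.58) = -0.03*w^4 - 2.28*w^3 + 0.18*w^2 + 2.69*w - 5.17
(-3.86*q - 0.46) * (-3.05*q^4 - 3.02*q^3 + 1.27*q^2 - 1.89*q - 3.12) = 11.773*q^5 + 13.0602*q^4 - 3.513*q^3 + 6.7112*q^2 + 12.9126*q + 1.4352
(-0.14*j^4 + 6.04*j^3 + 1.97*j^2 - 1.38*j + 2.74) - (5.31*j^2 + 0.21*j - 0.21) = -0.14*j^4 + 6.04*j^3 - 3.34*j^2 - 1.59*j + 2.95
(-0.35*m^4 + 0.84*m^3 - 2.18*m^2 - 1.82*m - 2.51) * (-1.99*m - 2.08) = 0.6965*m^5 - 0.9436*m^4 + 2.591*m^3 + 8.1562*m^2 + 8.7805*m + 5.2208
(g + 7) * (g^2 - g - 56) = g^3 + 6*g^2 - 63*g - 392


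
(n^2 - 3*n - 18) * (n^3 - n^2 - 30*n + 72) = n^5 - 4*n^4 - 45*n^3 + 180*n^2 + 324*n - 1296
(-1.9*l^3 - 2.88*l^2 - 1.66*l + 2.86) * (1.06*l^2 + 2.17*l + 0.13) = -2.014*l^5 - 7.1758*l^4 - 8.2562*l^3 - 0.945*l^2 + 5.9904*l + 0.3718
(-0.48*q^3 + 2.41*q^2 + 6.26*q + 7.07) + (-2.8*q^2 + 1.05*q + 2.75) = -0.48*q^3 - 0.39*q^2 + 7.31*q + 9.82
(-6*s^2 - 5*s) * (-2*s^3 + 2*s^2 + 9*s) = 12*s^5 - 2*s^4 - 64*s^3 - 45*s^2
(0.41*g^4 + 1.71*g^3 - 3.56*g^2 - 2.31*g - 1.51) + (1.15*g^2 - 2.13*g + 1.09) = 0.41*g^4 + 1.71*g^3 - 2.41*g^2 - 4.44*g - 0.42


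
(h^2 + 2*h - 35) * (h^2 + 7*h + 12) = h^4 + 9*h^3 - 9*h^2 - 221*h - 420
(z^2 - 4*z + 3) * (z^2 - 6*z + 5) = z^4 - 10*z^3 + 32*z^2 - 38*z + 15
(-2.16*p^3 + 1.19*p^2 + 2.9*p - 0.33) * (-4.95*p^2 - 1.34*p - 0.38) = 10.692*p^5 - 2.9961*p^4 - 15.1288*p^3 - 2.7047*p^2 - 0.6598*p + 0.1254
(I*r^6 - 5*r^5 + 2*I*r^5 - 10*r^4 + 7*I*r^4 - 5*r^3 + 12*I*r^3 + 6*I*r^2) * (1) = I*r^6 - 5*r^5 + 2*I*r^5 - 10*r^4 + 7*I*r^4 - 5*r^3 + 12*I*r^3 + 6*I*r^2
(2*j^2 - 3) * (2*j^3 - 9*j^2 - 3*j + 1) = 4*j^5 - 18*j^4 - 12*j^3 + 29*j^2 + 9*j - 3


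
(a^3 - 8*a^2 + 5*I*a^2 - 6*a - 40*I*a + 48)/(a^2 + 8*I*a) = (a^3 + a^2*(-8 + 5*I) - 2*a*(3 + 20*I) + 48)/(a*(a + 8*I))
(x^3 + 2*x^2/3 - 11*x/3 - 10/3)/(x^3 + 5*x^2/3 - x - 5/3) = (x - 2)/(x - 1)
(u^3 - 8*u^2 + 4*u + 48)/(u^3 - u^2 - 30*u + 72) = (u^2 - 4*u - 12)/(u^2 + 3*u - 18)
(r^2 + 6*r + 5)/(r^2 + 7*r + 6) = (r + 5)/(r + 6)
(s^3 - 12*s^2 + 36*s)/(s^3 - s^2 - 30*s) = (s - 6)/(s + 5)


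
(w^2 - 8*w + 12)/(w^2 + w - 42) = (w - 2)/(w + 7)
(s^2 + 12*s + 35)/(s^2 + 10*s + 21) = (s + 5)/(s + 3)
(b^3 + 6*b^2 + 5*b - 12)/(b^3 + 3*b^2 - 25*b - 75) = (b^2 + 3*b - 4)/(b^2 - 25)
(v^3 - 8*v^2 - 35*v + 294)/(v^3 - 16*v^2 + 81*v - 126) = (v^2 - v - 42)/(v^2 - 9*v + 18)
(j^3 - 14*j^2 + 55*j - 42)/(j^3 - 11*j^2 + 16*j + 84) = (j - 1)/(j + 2)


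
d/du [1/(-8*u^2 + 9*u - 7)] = (16*u - 9)/(8*u^2 - 9*u + 7)^2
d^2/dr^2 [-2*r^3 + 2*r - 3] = -12*r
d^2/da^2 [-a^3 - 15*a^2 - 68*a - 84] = -6*a - 30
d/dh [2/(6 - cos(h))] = -2*sin(h)/(cos(h) - 6)^2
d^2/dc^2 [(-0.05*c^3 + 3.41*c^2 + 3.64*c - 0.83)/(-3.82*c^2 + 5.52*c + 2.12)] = (-8.88178419700125e-16*c^5 - 246.18504*c^3 - 89.5123919999999*c^2 - 280.531008*c + 118.565872)/(55.742968*c^6 - 241.650144*c^5 + 256.38312*c^4 + 100.0224*c^3 - 142.28592*c^2 - 74.427264*c - 9.528128)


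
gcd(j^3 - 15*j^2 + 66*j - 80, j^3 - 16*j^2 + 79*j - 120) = j^2 - 13*j + 40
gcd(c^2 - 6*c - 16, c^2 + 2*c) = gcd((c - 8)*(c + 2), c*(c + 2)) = c + 2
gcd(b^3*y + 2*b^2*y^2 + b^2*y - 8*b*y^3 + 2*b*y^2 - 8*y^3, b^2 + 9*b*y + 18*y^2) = 1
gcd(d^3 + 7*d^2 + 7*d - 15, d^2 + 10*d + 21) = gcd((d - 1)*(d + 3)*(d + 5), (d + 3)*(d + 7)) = d + 3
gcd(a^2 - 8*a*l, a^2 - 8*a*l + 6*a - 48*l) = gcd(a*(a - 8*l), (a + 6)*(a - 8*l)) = a - 8*l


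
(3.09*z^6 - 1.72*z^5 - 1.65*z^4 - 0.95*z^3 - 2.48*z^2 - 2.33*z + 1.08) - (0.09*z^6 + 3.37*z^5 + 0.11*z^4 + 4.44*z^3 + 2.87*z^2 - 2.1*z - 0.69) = 3.0*z^6 - 5.09*z^5 - 1.76*z^4 - 5.39*z^3 - 5.35*z^2 - 0.23*z + 1.77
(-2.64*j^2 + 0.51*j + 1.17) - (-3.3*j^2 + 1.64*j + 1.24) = 0.66*j^2 - 1.13*j - 0.0700000000000001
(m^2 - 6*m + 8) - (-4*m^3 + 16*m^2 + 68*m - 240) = 4*m^3 - 15*m^2 - 74*m + 248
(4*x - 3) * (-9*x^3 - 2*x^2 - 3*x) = -36*x^4 + 19*x^3 - 6*x^2 + 9*x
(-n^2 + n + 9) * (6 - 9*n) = 9*n^3 - 15*n^2 - 75*n + 54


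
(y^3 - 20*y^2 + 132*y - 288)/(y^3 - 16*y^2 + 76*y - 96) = (y - 6)/(y - 2)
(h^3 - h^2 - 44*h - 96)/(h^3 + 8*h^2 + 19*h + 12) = (h - 8)/(h + 1)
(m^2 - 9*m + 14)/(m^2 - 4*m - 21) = (m - 2)/(m + 3)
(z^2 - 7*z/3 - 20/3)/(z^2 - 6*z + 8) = (z + 5/3)/(z - 2)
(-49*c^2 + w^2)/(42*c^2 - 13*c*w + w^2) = (7*c + w)/(-6*c + w)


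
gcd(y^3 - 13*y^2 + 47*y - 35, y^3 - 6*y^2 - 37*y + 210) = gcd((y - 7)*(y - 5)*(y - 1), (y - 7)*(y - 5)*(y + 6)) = y^2 - 12*y + 35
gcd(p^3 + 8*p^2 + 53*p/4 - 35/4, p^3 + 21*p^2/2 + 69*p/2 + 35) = p^2 + 17*p/2 + 35/2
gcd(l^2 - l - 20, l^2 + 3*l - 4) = l + 4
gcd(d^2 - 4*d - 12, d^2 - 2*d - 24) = d - 6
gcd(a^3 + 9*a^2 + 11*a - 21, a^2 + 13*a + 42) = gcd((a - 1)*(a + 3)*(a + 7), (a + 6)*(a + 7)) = a + 7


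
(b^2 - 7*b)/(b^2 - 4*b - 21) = b/(b + 3)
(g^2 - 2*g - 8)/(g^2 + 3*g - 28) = (g + 2)/(g + 7)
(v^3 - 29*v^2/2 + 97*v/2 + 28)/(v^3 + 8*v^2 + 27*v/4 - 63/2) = 2*(2*v^3 - 29*v^2 + 97*v + 56)/(4*v^3 + 32*v^2 + 27*v - 126)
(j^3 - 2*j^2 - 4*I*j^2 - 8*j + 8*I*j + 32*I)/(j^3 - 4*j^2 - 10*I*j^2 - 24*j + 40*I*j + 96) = (j + 2)/(j - 6*I)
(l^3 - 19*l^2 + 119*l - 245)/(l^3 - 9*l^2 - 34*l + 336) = (l^2 - 12*l + 35)/(l^2 - 2*l - 48)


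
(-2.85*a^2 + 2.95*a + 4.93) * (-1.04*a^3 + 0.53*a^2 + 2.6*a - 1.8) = 2.964*a^5 - 4.5785*a^4 - 10.9737*a^3 + 15.4129*a^2 + 7.508*a - 8.874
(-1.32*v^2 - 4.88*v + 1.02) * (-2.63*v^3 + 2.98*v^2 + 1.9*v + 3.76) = 3.4716*v^5 + 8.9008*v^4 - 19.733*v^3 - 11.1956*v^2 - 16.4108*v + 3.8352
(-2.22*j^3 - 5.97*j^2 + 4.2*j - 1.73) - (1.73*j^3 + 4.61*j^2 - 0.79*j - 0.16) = -3.95*j^3 - 10.58*j^2 + 4.99*j - 1.57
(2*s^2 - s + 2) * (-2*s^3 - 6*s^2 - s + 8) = -4*s^5 - 10*s^4 + 5*s^2 - 10*s + 16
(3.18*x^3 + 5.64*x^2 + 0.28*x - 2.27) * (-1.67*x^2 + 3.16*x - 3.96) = -5.3106*x^5 + 0.630000000000003*x^4 + 4.762*x^3 - 17.6587*x^2 - 8.282*x + 8.9892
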